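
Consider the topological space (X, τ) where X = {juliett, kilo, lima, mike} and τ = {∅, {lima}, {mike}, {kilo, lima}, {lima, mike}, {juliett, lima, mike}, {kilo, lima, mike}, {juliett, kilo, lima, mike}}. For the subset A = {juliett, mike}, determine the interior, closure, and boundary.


int(A) = {mike}, cl(A) = {juliett, mike}, ∂A = {juliett}.

Closed sets in (X, τ) are complements of opens:
  closed(X, τ) = {∅, {juliett}, {kilo}, {juliett, kilo}, {juliett, mike}, {juliett, kilo, lima}, {juliett, kilo, mike}, {juliett, kilo, lima, mike}}.
int(A) = ⋃ {U ∈ τ : U ⊆ A}. Opens contained in A: ∅, {mike}.
Taking the union of these: int(A) = {mike}.
cl(A) = ⋂ {C closed : A ⊆ C}. Closed sets containing A: {juliett, mike}, {juliett, kilo, mike}, {juliett, kilo, lima, mike}.
Intersecting these: cl(A) = {juliett, mike}.
∂A = cl(A) ∖ int(A) = {juliett, mike} ∖ {mike} = {juliett}.


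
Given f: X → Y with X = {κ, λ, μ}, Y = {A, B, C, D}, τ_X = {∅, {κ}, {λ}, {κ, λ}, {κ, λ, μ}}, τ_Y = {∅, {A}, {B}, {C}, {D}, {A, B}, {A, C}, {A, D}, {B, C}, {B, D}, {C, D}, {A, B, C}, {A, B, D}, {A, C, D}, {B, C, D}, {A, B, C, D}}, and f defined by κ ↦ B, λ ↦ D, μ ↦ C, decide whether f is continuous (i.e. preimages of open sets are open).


f is NOT continuous.

Compute f^{-1}(U) for each U ∈ τ_Y:
  U = ∅: f^{-1}(U) = ∅ ∈ τ_X ✓.
  U = {A}: f^{-1}(U) = ∅ ∈ τ_X ✓.
  U = {B}: f^{-1}(U) = {κ} ∈ τ_X ✓.
  U = {C}: f^{-1}(U) = {μ} ∉ τ_X ✗.
  U = {D}: f^{-1}(U) = {λ} ∈ τ_X ✓.
  U = {A, B}: f^{-1}(U) = {κ} ∈ τ_X ✓.
  U = {A, C}: f^{-1}(U) = {μ} ∉ τ_X ✗.
  U = {A, D}: f^{-1}(U) = {λ} ∈ τ_X ✓.
  U = {B, C}: f^{-1}(U) = {κ, μ} ∉ τ_X ✗.
  U = {B, D}: f^{-1}(U) = {κ, λ} ∈ τ_X ✓.
  U = {C, D}: f^{-1}(U) = {λ, μ} ∉ τ_X ✗.
  U = {A, B, C}: f^{-1}(U) = {κ, μ} ∉ τ_X ✗.
  U = {A, B, D}: f^{-1}(U) = {κ, λ} ∈ τ_X ✓.
  U = {A, C, D}: f^{-1}(U) = {λ, μ} ∉ τ_X ✗.
  U = {B, C, D}: f^{-1}(U) = {κ, λ, μ} ∈ τ_X ✓.
  U = {A, B, C, D}: f^{-1}(U) = {κ, λ, μ} ∈ τ_X ✓.
Found U = {C} with f^{-1}(U) = {μ} not in τ_X. Therefore f is NOT continuous.


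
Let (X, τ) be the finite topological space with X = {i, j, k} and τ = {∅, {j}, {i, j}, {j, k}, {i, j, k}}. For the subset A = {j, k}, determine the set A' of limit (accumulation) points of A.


A' = {i, k}

For each x ∈ X, list the open sets U ∈ τ with x ∈ U, then check whether U ∩ (A ∖ {x}) ≠ ∅ for every such U.
  x = i: opens ∋ x are {i, j}, {i, j, k}; each meets A ∖ {i}, so x IS a limit point.
  x = j: open {j} ∋ x has {j} ∩ (A ∖ {j}) = ∅, so x is NOT a limit point.
  x = k: opens ∋ x are {j, k}, {i, j, k}; each meets A ∖ {k}, so x IS a limit point.
Collecting: A' = {i, k}.


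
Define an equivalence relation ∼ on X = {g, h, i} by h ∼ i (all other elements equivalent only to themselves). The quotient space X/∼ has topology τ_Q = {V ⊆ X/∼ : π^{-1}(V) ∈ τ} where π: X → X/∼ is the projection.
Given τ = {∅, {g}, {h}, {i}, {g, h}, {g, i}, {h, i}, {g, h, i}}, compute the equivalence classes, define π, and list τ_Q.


X/∼ = {[g], [h=i]}; |τ_Q| = 4.

Equivalence classes: [g], [h=i].
Quotient map π: X → X/∼ sends g ↦ [g], h ↦ [h=i], i ↦ [h=i].
For each subset V ⊆ X/∼, compute π^{-1}(V) ⊆ X and check whether π^{-1}(V) ∈ τ. V is open in τ_Q iff π^{-1}(V) ∈ τ.
  V = {}: π^{-1}(V) = ∅ ∈ τ ✓.
  V = {[g]}: π^{-1}(V) = {g} ∈ τ ✓.
  V = {[h=i]}: π^{-1}(V) = {h, i} ∈ τ ✓.
  V = {[g], [h=i]}: π^{-1}(V) = {g, h, i} ∈ τ ✓.
Open sets in the quotient: τ_Q = {{}, {[g]}, {[h=i]}, {[g], [h=i]}} (4 elements).


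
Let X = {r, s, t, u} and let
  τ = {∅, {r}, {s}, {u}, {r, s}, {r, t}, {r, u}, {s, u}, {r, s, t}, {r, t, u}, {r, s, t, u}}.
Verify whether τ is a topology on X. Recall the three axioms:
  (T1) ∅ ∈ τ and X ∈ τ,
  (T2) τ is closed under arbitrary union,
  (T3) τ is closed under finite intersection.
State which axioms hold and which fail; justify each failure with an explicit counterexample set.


τ is NOT a topology on X.

Axiom (T1): ∅ ∈ τ? Yes; X ∈ τ? Yes.
Axiom (T2/T3): check pairwise unions and intersections of members of τ.
Counterexample for (T2): {r} ∪ {s, u} = {r, s, u} ∉ τ. Therefore τ is NOT a topology.


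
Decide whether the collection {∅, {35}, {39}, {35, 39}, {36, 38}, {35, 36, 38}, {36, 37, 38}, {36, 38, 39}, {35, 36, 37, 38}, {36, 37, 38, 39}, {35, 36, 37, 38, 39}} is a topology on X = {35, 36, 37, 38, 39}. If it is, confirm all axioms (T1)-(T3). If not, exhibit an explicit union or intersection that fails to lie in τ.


τ is NOT a topology on X.

Axiom (T1): ∅ ∈ τ? Yes; X ∈ τ? Yes.
Axiom (T2/T3): check pairwise unions and intersections of members of τ.
Counterexample for (T2): {35} ∪ {36, 38, 39} = {35, 36, 38, 39} ∉ τ. Therefore τ is NOT a topology.


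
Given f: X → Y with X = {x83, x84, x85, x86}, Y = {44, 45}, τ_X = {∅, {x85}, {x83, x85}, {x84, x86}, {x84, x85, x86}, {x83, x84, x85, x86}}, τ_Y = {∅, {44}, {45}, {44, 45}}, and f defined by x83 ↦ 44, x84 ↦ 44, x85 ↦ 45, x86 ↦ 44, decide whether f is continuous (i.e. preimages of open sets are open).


f is NOT continuous.

Compute f^{-1}(U) for each U ∈ τ_Y:
  U = ∅: f^{-1}(U) = ∅ ∈ τ_X ✓.
  U = {44}: f^{-1}(U) = {x83, x84, x86} ∉ τ_X ✗.
  U = {45}: f^{-1}(U) = {x85} ∈ τ_X ✓.
  U = {44, 45}: f^{-1}(U) = {x83, x84, x85, x86} ∈ τ_X ✓.
Found U = {44} with f^{-1}(U) = {x83, x84, x86} not in τ_X. Therefore f is NOT continuous.


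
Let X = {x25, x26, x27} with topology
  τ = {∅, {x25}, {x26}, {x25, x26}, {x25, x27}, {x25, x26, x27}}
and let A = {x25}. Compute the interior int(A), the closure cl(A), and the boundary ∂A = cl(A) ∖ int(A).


int(A) = {x25}, cl(A) = {x25, x27}, ∂A = {x27}.

Closed sets in (X, τ) are complements of opens:
  closed(X, τ) = {∅, {x26}, {x27}, {x25, x27}, {x26, x27}, {x25, x26, x27}}.
int(A) = ⋃ {U ∈ τ : U ⊆ A}. Opens contained in A: ∅, {x25}.
Taking the union of these: int(A) = {x25}.
cl(A) = ⋂ {C closed : A ⊆ C}. Closed sets containing A: {x25, x27}, {x25, x26, x27}.
Intersecting these: cl(A) = {x25, x27}.
∂A = cl(A) ∖ int(A) = {x25, x27} ∖ {x25} = {x27}.


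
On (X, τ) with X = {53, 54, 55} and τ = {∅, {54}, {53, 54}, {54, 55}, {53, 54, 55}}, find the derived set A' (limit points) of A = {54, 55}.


A' = {53, 55}

For each x ∈ X, list the open sets U ∈ τ with x ∈ U, then check whether U ∩ (A ∖ {x}) ≠ ∅ for every such U.
  x = 53: opens ∋ x are {53, 54}, {53, 54, 55}; each meets A ∖ {53}, so x IS a limit point.
  x = 54: open {54} ∋ x has {54} ∩ (A ∖ {54}) = ∅, so x is NOT a limit point.
  x = 55: opens ∋ x are {54, 55}, {53, 54, 55}; each meets A ∖ {55}, so x IS a limit point.
Collecting: A' = {53, 55}.


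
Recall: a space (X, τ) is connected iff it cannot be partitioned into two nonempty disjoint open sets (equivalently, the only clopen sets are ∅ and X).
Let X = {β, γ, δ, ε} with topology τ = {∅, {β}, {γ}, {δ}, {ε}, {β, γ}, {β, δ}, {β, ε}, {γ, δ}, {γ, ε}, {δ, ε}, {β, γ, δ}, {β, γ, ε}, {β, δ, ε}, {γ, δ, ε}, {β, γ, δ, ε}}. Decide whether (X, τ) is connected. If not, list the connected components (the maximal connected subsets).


(X, τ) is disconnected; components = [{β}, {γ}, {δ}, {ε}].

Find clopen sets (U ∈ τ with X ∖ U ∈ τ):
  U = ∅, X ∖ U = {β, γ, δ, ε} — both open, so U is clopen.
  U = {β}, X ∖ U = {γ, δ, ε} — both open, so U is clopen.
  U = {γ}, X ∖ U = {β, δ, ε} — both open, so U is clopen.
  U = {δ}, X ∖ U = {β, γ, ε} — both open, so U is clopen.
  U = {ε}, X ∖ U = {β, γ, δ} — both open, so U is clopen.
  U = {β, γ}, X ∖ U = {δ, ε} — both open, so U is clopen.
  U = {β, δ}, X ∖ U = {γ, ε} — both open, so U is clopen.
  U = {β, ε}, X ∖ U = {γ, δ} — both open, so U is clopen.
  U = {γ, δ}, X ∖ U = {β, ε} — both open, so U is clopen.
  U = {γ, ε}, X ∖ U = {β, δ} — both open, so U is clopen.
  U = {δ, ε}, X ∖ U = {β, γ} — both open, so U is clopen.
  U = {β, γ, δ}, X ∖ U = {ε} — both open, so U is clopen.
  U = {β, γ, ε}, X ∖ U = {δ} — both open, so U is clopen.
  U = {β, δ, ε}, X ∖ U = {γ} — both open, so U is clopen.
  U = {γ, δ, ε}, X ∖ U = {β} — both open, so U is clopen.
  U = {β, γ, δ, ε}, X ∖ U = ∅ — both open, so U is clopen.
Nontrivial clopen(s) exist: e.g. {δ, ε}. So (X, τ) is disconnected.
Compute connected components by grouping points that agree on all clopens:
  component: {β}
  component: {γ}
  component: {δ}
  component: {ε}


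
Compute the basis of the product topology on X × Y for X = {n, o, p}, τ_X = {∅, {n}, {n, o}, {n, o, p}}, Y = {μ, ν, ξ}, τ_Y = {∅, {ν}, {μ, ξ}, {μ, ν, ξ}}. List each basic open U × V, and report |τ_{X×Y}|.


Basis B = {∅ × ∅, {n} × {ν}, {n} × {μ, ξ}, {n, o} × {ν}, {n} × {μ, ν, ξ}, {n, o, p} × {ν}, {n, o} × {μ, ξ}, {n, o} × {μ, ν, ξ}, {n, o, p} × {μ, ξ}, {n, o, p} × {μ, ν, ξ}}; |τ_{X×Y}| = 16.

Enumerate products U × V with U ∈ τ_X, V ∈ τ_Y (deduplicated):
  ∅ × ∅ = {} (∅)
  {n} × {ν} = {(n,ν)}
  {n} × {μ, ξ} = {(n,μ), (n,ξ)}
  {n, o} × {ν} = {(n,ν), (o,ν)}
  {n} × {μ, ν, ξ} = {(n,μ), (n,ν), (n,ξ)}
  {n, o, p} × {ν} = {(n,ν), (o,ν), (p,ν)}
  {n, o} × {μ, ξ} = {(n,μ), (n,ξ), (o,μ), (o,ξ)}
  {n, o} × {μ, ν, ξ} = {(n,μ), (n,ν), (n,ξ), (o,μ), (o,ν), (o,ξ)}
  {n, o, p} × {μ, ξ} = {(n,μ), (n,ξ), (o,μ), (o,ξ), (p,μ), (p,ξ)}
  {n, o, p} × {μ, ν, ξ} = {(n,μ), (n,ν), (n,ξ), (o,μ), (o,ν), (o,ξ), (p,μ), (p,ν), (p,ξ)}
These 10 distinct sets form the basis B.
Close under arbitrary unions to get τ_{X×Y}; counting gives |τ_{X×Y}| = 16.


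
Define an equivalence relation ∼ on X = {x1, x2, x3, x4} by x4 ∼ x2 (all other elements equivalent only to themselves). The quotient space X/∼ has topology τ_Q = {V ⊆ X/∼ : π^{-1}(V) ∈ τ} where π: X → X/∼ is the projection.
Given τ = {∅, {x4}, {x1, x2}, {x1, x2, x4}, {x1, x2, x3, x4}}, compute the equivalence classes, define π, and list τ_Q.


X/∼ = {[x1], [x2=x4], [x3]}; |τ_Q| = 3.

Equivalence classes: [x1], [x2=x4], [x3].
Quotient map π: X → X/∼ sends x1 ↦ [x1], x2 ↦ [x2=x4], x3 ↦ [x3], x4 ↦ [x2=x4].
For each subset V ⊆ X/∼, compute π^{-1}(V) ⊆ X and check whether π^{-1}(V) ∈ τ. V is open in τ_Q iff π^{-1}(V) ∈ τ.
  V = {}: π^{-1}(V) = ∅ ∈ τ ✓.
  V = {[x1]}: π^{-1}(V) = {x1} ∉ τ ✗.
  V = {[x2=x4]}: π^{-1}(V) = {x2, x4} ∉ τ ✗.
  V = {[x1], [x2=x4]}: π^{-1}(V) = {x1, x2, x4} ∈ τ ✓.
  V = {[x3]}: π^{-1}(V) = {x3} ∉ τ ✗.
  V = {[x1], [x3]}: π^{-1}(V) = {x1, x3} ∉ τ ✗.
  V = {[x2=x4], [x3]}: π^{-1}(V) = {x2, x3, x4} ∉ τ ✗.
  V = {[x1], [x2=x4], [x3]}: π^{-1}(V) = {x1, x2, x3, x4} ∈ τ ✓.
Open sets in the quotient: τ_Q = {{}, {[x1], [x2=x4]}, {[x1], [x2=x4], [x3]}} (3 elements).


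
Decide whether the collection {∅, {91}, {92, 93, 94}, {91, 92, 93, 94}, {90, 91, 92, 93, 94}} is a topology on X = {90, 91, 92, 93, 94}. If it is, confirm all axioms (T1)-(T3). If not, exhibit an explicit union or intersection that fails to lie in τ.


τ IS a topology on X.

Axiom (T1): ∅ ∈ τ? Yes; X ∈ τ? Yes.
Axiom (T2/T3): check pairwise unions and intersections of members of τ.
All pairwise intersections and unions checked — each lies in τ. Therefore τ satisfies (T1), (T2), (T3): it IS a topology on X.


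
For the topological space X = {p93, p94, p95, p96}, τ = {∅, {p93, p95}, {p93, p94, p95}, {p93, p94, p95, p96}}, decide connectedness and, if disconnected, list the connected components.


(X, τ) is connected.

Find clopen sets (U ∈ τ with X ∖ U ∈ τ):
  U = ∅, X ∖ U = {p93, p94, p95, p96} — both open, so U is clopen.
  U = {p93, p94, p95, p96}, X ∖ U = ∅ — both open, so U is clopen.
Only trivial clopens (∅ and X) exist, so (X, τ) is connected.
Compute connected components by grouping points that agree on all clopens:
  component: {p93, p94, p95, p96}


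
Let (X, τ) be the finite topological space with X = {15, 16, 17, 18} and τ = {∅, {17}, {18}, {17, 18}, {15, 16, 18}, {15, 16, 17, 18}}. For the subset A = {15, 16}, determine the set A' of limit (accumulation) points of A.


A' = {15, 16}

For each x ∈ X, list the open sets U ∈ τ with x ∈ U, then check whether U ∩ (A ∖ {x}) ≠ ∅ for every such U.
  x = 15: opens ∋ x are {15, 16, 18}, {15, 16, 17, 18}; each meets A ∖ {15}, so x IS a limit point.
  x = 16: opens ∋ x are {15, 16, 18}, {15, 16, 17, 18}; each meets A ∖ {16}, so x IS a limit point.
  x = 17: open {17} ∋ x has {17} ∩ (A ∖ {17}) = ∅, so x is NOT a limit point.
  x = 18: open {18} ∋ x has {18} ∩ (A ∖ {18}) = ∅, so x is NOT a limit point.
Collecting: A' = {15, 16}.


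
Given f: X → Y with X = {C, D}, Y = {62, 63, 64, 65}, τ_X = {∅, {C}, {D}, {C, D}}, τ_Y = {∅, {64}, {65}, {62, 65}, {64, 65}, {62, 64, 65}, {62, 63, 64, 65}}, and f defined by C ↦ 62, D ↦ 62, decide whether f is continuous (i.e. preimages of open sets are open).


f IS continuous.

Compute f^{-1}(U) for each U ∈ τ_Y:
  U = ∅: f^{-1}(U) = ∅ ∈ τ_X ✓.
  U = {64}: f^{-1}(U) = ∅ ∈ τ_X ✓.
  U = {65}: f^{-1}(U) = ∅ ∈ τ_X ✓.
  U = {62, 65}: f^{-1}(U) = {C, D} ∈ τ_X ✓.
  U = {64, 65}: f^{-1}(U) = ∅ ∈ τ_X ✓.
  U = {62, 64, 65}: f^{-1}(U) = {C, D} ∈ τ_X ✓.
  U = {62, 63, 64, 65}: f^{-1}(U) = {C, D} ∈ τ_X ✓.
Every preimage lies in τ_X, so f IS continuous.


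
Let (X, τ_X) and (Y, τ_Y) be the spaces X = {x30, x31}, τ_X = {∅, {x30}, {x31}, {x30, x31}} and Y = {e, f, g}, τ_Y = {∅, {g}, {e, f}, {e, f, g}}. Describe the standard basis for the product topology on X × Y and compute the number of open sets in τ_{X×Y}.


Basis B = {∅ × ∅, {x30} × {g}, {x31} × {g}, {x30} × {e, f}, {x30, x31} × {g}, {x31} × {e, f}, {x30} × {e, f, g}, {x31} × {e, f, g}, {x30, x31} × {e, f}, {x30, x31} × {e, f, g}}; |τ_{X×Y}| = 16.

Enumerate products U × V with U ∈ τ_X, V ∈ τ_Y (deduplicated):
  ∅ × ∅ = {} (∅)
  {x30} × {g} = {(x30,g)}
  {x31} × {g} = {(x31,g)}
  {x30} × {e, f} = {(x30,e), (x30,f)}
  {x30, x31} × {g} = {(x30,g), (x31,g)}
  {x31} × {e, f} = {(x31,e), (x31,f)}
  {x30} × {e, f, g} = {(x30,e), (x30,f), (x30,g)}
  {x31} × {e, f, g} = {(x31,e), (x31,f), (x31,g)}
  {x30, x31} × {e, f} = {(x30,e), (x30,f), (x31,e), (x31,f)}
  {x30, x31} × {e, f, g} = {(x30,e), (x30,f), (x30,g), (x31,e), (x31,f), (x31,g)}
These 10 distinct sets form the basis B.
Close under arbitrary unions to get τ_{X×Y}; counting gives |τ_{X×Y}| = 16.


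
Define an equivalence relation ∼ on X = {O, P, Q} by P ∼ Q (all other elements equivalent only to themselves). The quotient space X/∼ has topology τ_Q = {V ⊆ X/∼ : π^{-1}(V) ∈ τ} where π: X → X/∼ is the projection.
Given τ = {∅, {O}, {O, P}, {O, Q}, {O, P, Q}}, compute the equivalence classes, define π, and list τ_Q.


X/∼ = {[O], [P=Q]}; |τ_Q| = 3.

Equivalence classes: [O], [P=Q].
Quotient map π: X → X/∼ sends O ↦ [O], P ↦ [P=Q], Q ↦ [P=Q].
For each subset V ⊆ X/∼, compute π^{-1}(V) ⊆ X and check whether π^{-1}(V) ∈ τ. V is open in τ_Q iff π^{-1}(V) ∈ τ.
  V = {}: π^{-1}(V) = ∅ ∈ τ ✓.
  V = {[O]}: π^{-1}(V) = {O} ∈ τ ✓.
  V = {[P=Q]}: π^{-1}(V) = {P, Q} ∉ τ ✗.
  V = {[O], [P=Q]}: π^{-1}(V) = {O, P, Q} ∈ τ ✓.
Open sets in the quotient: τ_Q = {{}, {[O]}, {[O], [P=Q]}} (3 elements).


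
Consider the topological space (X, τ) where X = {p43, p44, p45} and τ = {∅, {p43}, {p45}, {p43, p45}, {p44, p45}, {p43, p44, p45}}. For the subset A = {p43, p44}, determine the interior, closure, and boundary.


int(A) = {p43}, cl(A) = {p43, p44}, ∂A = {p44}.

Closed sets in (X, τ) are complements of opens:
  closed(X, τ) = {∅, {p43}, {p44}, {p43, p44}, {p44, p45}, {p43, p44, p45}}.
int(A) = ⋃ {U ∈ τ : U ⊆ A}. Opens contained in A: ∅, {p43}.
Taking the union of these: int(A) = {p43}.
cl(A) = ⋂ {C closed : A ⊆ C}. Closed sets containing A: {p43, p44}, {p43, p44, p45}.
Intersecting these: cl(A) = {p43, p44}.
∂A = cl(A) ∖ int(A) = {p43, p44} ∖ {p43} = {p44}.


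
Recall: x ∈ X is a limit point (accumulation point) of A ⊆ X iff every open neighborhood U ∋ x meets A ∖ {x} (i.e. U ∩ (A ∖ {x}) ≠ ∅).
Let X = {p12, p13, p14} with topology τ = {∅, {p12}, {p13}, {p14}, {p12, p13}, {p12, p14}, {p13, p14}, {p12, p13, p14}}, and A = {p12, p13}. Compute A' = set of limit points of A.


A' = ∅

For each x ∈ X, list the open sets U ∈ τ with x ∈ U, then check whether U ∩ (A ∖ {x}) ≠ ∅ for every such U.
  x = p12: open {p12} ∋ x has {p12} ∩ (A ∖ {p12}) = ∅, so x is NOT a limit point.
  x = p13: open {p13} ∋ x has {p13} ∩ (A ∖ {p13}) = ∅, so x is NOT a limit point.
  x = p14: open {p14} ∋ x has {p14} ∩ (A ∖ {p14}) = ∅, so x is NOT a limit point.
Collecting: A' = ∅.


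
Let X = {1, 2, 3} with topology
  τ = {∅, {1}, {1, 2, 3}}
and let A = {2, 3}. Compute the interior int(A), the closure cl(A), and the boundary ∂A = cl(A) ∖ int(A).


int(A) = ∅, cl(A) = {2, 3}, ∂A = {2, 3}.

Closed sets in (X, τ) are complements of opens:
  closed(X, τ) = {∅, {2, 3}, {1, 2, 3}}.
int(A) = ⋃ {U ∈ τ : U ⊆ A}. Opens contained in A: ∅.
Taking the union of these: int(A) = ∅.
cl(A) = ⋂ {C closed : A ⊆ C}. Closed sets containing A: {2, 3}, {1, 2, 3}.
Intersecting these: cl(A) = {2, 3}.
∂A = cl(A) ∖ int(A) = {2, 3} ∖ ∅ = {2, 3}.


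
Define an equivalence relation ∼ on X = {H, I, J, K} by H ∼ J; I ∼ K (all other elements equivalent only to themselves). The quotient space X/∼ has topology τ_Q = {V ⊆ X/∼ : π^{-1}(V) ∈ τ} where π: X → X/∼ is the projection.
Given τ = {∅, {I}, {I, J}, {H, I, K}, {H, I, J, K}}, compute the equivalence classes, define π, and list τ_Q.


X/∼ = {[H=J], [I=K]}; |τ_Q| = 2.

Equivalence classes: [H=J], [I=K].
Quotient map π: X → X/∼ sends H ↦ [H=J], I ↦ [I=K], J ↦ [H=J], K ↦ [I=K].
For each subset V ⊆ X/∼, compute π^{-1}(V) ⊆ X and check whether π^{-1}(V) ∈ τ. V is open in τ_Q iff π^{-1}(V) ∈ τ.
  V = {}: π^{-1}(V) = ∅ ∈ τ ✓.
  V = {[H=J]}: π^{-1}(V) = {H, J} ∉ τ ✗.
  V = {[I=K]}: π^{-1}(V) = {I, K} ∉ τ ✗.
  V = {[H=J], [I=K]}: π^{-1}(V) = {H, I, J, K} ∈ τ ✓.
Open sets in the quotient: τ_Q = {{}, {[H=J], [I=K]}} (2 elements).


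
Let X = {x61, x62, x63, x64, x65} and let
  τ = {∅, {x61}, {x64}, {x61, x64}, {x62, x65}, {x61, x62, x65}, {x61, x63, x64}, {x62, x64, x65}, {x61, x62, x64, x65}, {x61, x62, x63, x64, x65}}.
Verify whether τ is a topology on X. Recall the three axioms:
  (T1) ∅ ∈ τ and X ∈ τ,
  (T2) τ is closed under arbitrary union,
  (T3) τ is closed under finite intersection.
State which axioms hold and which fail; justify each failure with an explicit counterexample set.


τ IS a topology on X.

Axiom (T1): ∅ ∈ τ? Yes; X ∈ τ? Yes.
Axiom (T2/T3): check pairwise unions and intersections of members of τ.
All pairwise intersections and unions checked — each lies in τ. Therefore τ satisfies (T1), (T2), (T3): it IS a topology on X.


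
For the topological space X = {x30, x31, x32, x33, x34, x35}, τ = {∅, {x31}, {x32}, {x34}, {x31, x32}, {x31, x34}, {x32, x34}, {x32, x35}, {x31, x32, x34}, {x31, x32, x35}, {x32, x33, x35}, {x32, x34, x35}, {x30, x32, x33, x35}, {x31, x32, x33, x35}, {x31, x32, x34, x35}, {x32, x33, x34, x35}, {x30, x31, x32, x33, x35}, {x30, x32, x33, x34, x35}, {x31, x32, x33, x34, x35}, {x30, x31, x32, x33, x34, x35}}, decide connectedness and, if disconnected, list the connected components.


(X, τ) is disconnected; components = [{x31}, {x34}, {x30, x32, x33, x35}].

Find clopen sets (U ∈ τ with X ∖ U ∈ τ):
  U = ∅, X ∖ U = {x30, x31, x32, x33, x34, x35} — both open, so U is clopen.
  U = {x31}, X ∖ U = {x30, x32, x33, x34, x35} — both open, so U is clopen.
  U = {x34}, X ∖ U = {x30, x31, x32, x33, x35} — both open, so U is clopen.
  U = {x31, x34}, X ∖ U = {x30, x32, x33, x35} — both open, so U is clopen.
  U = {x30, x32, x33, x35}, X ∖ U = {x31, x34} — both open, so U is clopen.
  U = {x30, x31, x32, x33, x35}, X ∖ U = {x34} — both open, so U is clopen.
  U = {x30, x32, x33, x34, x35}, X ∖ U = {x31} — both open, so U is clopen.
  U = {x30, x31, x32, x33, x34, x35}, X ∖ U = ∅ — both open, so U is clopen.
Nontrivial clopen(s) exist: e.g. {x31}. So (X, τ) is disconnected.
Compute connected components by grouping points that agree on all clopens:
  component: {x31}
  component: {x34}
  component: {x30, x32, x33, x35}


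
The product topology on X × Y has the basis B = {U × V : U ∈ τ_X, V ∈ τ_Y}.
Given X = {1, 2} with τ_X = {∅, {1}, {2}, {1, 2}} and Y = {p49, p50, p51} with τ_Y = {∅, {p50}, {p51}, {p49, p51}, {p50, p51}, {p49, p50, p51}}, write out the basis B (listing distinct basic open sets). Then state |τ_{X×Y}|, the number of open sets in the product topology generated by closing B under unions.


Basis B = {∅ × ∅, {1} × {p50}, {1} × {p51}, {2} × {p50}, {2} × {p51}, {1} × {p49, p51}, {1} × {p50, p51}, {1, 2} × {p50}, {1, 2} × {p51}, {2} × {p49, p51}, {2} × {p50, p51}, {1} × {p49, p50, p51}, {2} × {p49, p50, p51}, {1, 2} × {p49, p51}, {1, 2} × {p50, p51}, {1, 2} × {p49, p50, p51}}; |τ_{X×Y}| = 36.

Enumerate products U × V with U ∈ τ_X, V ∈ τ_Y (deduplicated):
  ∅ × ∅ = {} (∅)
  {1} × {p50} = {(1,p50)}
  {1} × {p51} = {(1,p51)}
  {2} × {p50} = {(2,p50)}
  {2} × {p51} = {(2,p51)}
  {1} × {p49, p51} = {(1,p49), (1,p51)}
  {1} × {p50, p51} = {(1,p50), (1,p51)}
  {1, 2} × {p50} = {(1,p50), (2,p50)}
  {1, 2} × {p51} = {(1,p51), (2,p51)}
  {2} × {p49, p51} = {(2,p49), (2,p51)}
  {2} × {p50, p51} = {(2,p50), (2,p51)}
  {1} × {p49, p50, p51} = {(1,p49), (1,p50), (1,p51)}
  {2} × {p49, p50, p51} = {(2,p49), (2,p50), (2,p51)}
  {1, 2} × {p49, p51} = {(1,p49), (1,p51), (2,p49), (2,p51)}
  {1, 2} × {p50, p51} = {(1,p50), (1,p51), (2,p50), (2,p51)}
  {1, 2} × {p49, p50, p51} = {(1,p49), (1,p50), (1,p51), (2,p49), (2,p50), (2,p51)}
These 16 distinct sets form the basis B.
Close under arbitrary unions to get τ_{X×Y}; counting gives |τ_{X×Y}| = 36.


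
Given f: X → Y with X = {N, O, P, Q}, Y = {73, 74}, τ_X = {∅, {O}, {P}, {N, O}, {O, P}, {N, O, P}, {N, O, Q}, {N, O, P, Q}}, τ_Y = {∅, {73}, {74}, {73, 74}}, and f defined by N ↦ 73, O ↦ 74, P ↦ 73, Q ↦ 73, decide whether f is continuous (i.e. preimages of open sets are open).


f is NOT continuous.

Compute f^{-1}(U) for each U ∈ τ_Y:
  U = ∅: f^{-1}(U) = ∅ ∈ τ_X ✓.
  U = {73}: f^{-1}(U) = {N, P, Q} ∉ τ_X ✗.
  U = {74}: f^{-1}(U) = {O} ∈ τ_X ✓.
  U = {73, 74}: f^{-1}(U) = {N, O, P, Q} ∈ τ_X ✓.
Found U = {73} with f^{-1}(U) = {N, P, Q} not in τ_X. Therefore f is NOT continuous.


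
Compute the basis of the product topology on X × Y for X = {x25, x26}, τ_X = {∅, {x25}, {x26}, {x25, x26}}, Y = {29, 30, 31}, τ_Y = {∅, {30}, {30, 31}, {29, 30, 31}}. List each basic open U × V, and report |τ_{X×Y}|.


Basis B = {∅ × ∅, {x25} × {30}, {x26} × {30}, {x25} × {30, 31}, {x25, x26} × {30}, {x26} × {30, 31}, {x25} × {29, 30, 31}, {x26} × {29, 30, 31}, {x25, x26} × {30, 31}, {x25, x26} × {29, 30, 31}}; |τ_{X×Y}| = 16.

Enumerate products U × V with U ∈ τ_X, V ∈ τ_Y (deduplicated):
  ∅ × ∅ = {} (∅)
  {x25} × {30} = {(x25,30)}
  {x26} × {30} = {(x26,30)}
  {x25} × {30, 31} = {(x25,30), (x25,31)}
  {x25, x26} × {30} = {(x25,30), (x26,30)}
  {x26} × {30, 31} = {(x26,30), (x26,31)}
  {x25} × {29, 30, 31} = {(x25,29), (x25,30), (x25,31)}
  {x26} × {29, 30, 31} = {(x26,29), (x26,30), (x26,31)}
  {x25, x26} × {30, 31} = {(x25,30), (x25,31), (x26,30), (x26,31)}
  {x25, x26} × {29, 30, 31} = {(x25,29), (x25,30), (x25,31), (x26,29), (x26,30), (x26,31)}
These 10 distinct sets form the basis B.
Close under arbitrary unions to get τ_{X×Y}; counting gives |τ_{X×Y}| = 16.


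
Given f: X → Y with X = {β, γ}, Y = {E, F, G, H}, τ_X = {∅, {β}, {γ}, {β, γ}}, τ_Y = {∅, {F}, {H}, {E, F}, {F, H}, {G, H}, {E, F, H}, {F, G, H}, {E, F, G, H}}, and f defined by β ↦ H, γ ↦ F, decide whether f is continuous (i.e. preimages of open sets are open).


f IS continuous.

Compute f^{-1}(U) for each U ∈ τ_Y:
  U = ∅: f^{-1}(U) = ∅ ∈ τ_X ✓.
  U = {F}: f^{-1}(U) = {γ} ∈ τ_X ✓.
  U = {H}: f^{-1}(U) = {β} ∈ τ_X ✓.
  U = {E, F}: f^{-1}(U) = {γ} ∈ τ_X ✓.
  U = {F, H}: f^{-1}(U) = {β, γ} ∈ τ_X ✓.
  U = {G, H}: f^{-1}(U) = {β} ∈ τ_X ✓.
  U = {E, F, H}: f^{-1}(U) = {β, γ} ∈ τ_X ✓.
  U = {F, G, H}: f^{-1}(U) = {β, γ} ∈ τ_X ✓.
  U = {E, F, G, H}: f^{-1}(U) = {β, γ} ∈ τ_X ✓.
Every preimage lies in τ_X, so f IS continuous.


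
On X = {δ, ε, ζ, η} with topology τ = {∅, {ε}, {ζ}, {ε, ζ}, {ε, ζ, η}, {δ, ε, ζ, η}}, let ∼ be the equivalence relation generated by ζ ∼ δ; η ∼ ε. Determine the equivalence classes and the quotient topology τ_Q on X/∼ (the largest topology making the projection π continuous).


X/∼ = {[δ=ζ], [ε=η]}; |τ_Q| = 2.

Equivalence classes: [δ=ζ], [ε=η].
Quotient map π: X → X/∼ sends δ ↦ [δ=ζ], ε ↦ [ε=η], ζ ↦ [δ=ζ], η ↦ [ε=η].
For each subset V ⊆ X/∼, compute π^{-1}(V) ⊆ X and check whether π^{-1}(V) ∈ τ. V is open in τ_Q iff π^{-1}(V) ∈ τ.
  V = {}: π^{-1}(V) = ∅ ∈ τ ✓.
  V = {[δ=ζ]}: π^{-1}(V) = {δ, ζ} ∉ τ ✗.
  V = {[ε=η]}: π^{-1}(V) = {ε, η} ∉ τ ✗.
  V = {[δ=ζ], [ε=η]}: π^{-1}(V) = {δ, ε, ζ, η} ∈ τ ✓.
Open sets in the quotient: τ_Q = {{}, {[δ=ζ], [ε=η]}} (2 elements).


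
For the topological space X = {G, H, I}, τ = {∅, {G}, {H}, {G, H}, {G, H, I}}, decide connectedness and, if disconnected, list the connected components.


(X, τ) is connected.

Find clopen sets (U ∈ τ with X ∖ U ∈ τ):
  U = ∅, X ∖ U = {G, H, I} — both open, so U is clopen.
  U = {G, H, I}, X ∖ U = ∅ — both open, so U is clopen.
Only trivial clopens (∅ and X) exist, so (X, τ) is connected.
Compute connected components by grouping points that agree on all clopens:
  component: {G, H, I}


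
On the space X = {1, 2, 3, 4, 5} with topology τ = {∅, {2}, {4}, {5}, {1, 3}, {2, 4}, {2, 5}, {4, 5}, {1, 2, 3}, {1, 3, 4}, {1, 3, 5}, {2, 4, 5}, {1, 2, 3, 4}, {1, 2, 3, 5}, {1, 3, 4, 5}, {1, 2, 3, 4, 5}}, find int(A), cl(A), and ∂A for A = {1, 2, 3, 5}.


int(A) = {1, 2, 3, 5}, cl(A) = {1, 2, 3, 5}, ∂A = ∅.

Closed sets in (X, τ) are complements of opens:
  closed(X, τ) = {∅, {2}, {4}, {5}, {1, 3}, {2, 4}, {2, 5}, {4, 5}, {1, 2, 3}, {1, 3, 4}, {1, 3, 5}, {2, 4, 5}, {1, 2, 3, 4}, {1, 2, 3, 5}, {1, 3, 4, 5}, {1, 2, 3, 4, 5}}.
int(A) = ⋃ {U ∈ τ : U ⊆ A}. Opens contained in A: ∅, {2}, {5}, {1, 3}, {2, 5}, {1, 2, 3}, {1, 3, 5}, {1, 2, 3, 5}.
Taking the union of these: int(A) = {1, 2, 3, 5}.
cl(A) = ⋂ {C closed : A ⊆ C}. Closed sets containing A: {1, 2, 3, 5}, {1, 2, 3, 4, 5}.
Intersecting these: cl(A) = {1, 2, 3, 5}.
∂A = cl(A) ∖ int(A) = {1, 2, 3, 5} ∖ {1, 2, 3, 5} = ∅.


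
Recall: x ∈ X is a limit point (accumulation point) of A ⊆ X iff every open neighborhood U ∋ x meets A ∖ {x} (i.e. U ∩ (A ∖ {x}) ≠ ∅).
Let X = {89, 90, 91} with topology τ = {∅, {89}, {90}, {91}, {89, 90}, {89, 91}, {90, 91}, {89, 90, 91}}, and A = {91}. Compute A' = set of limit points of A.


A' = ∅

For each x ∈ X, list the open sets U ∈ τ with x ∈ U, then check whether U ∩ (A ∖ {x}) ≠ ∅ for every such U.
  x = 89: open {89} ∋ x has {89} ∩ (A ∖ {89}) = ∅, so x is NOT a limit point.
  x = 90: open {90} ∋ x has {90} ∩ (A ∖ {90}) = ∅, so x is NOT a limit point.
  x = 91: open {91} ∋ x has {91} ∩ (A ∖ {91}) = ∅, so x is NOT a limit point.
Collecting: A' = ∅.


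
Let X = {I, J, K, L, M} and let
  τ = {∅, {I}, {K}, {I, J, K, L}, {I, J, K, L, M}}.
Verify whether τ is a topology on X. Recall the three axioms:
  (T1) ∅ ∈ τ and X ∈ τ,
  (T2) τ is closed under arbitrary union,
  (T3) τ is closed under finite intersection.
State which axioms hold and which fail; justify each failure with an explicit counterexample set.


τ is NOT a topology on X.

Axiom (T1): ∅ ∈ τ? Yes; X ∈ τ? Yes.
Axiom (T2/T3): check pairwise unions and intersections of members of τ.
Counterexample for (T2): {I} ∪ {K} = {I, K} ∉ τ. Therefore τ is NOT a topology.


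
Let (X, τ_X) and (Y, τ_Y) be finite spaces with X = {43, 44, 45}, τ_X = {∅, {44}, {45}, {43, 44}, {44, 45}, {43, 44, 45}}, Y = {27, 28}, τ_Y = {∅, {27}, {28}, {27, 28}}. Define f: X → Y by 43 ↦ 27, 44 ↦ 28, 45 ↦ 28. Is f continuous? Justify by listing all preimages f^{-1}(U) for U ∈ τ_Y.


f is NOT continuous.

Compute f^{-1}(U) for each U ∈ τ_Y:
  U = ∅: f^{-1}(U) = ∅ ∈ τ_X ✓.
  U = {27}: f^{-1}(U) = {43} ∉ τ_X ✗.
  U = {28}: f^{-1}(U) = {44, 45} ∈ τ_X ✓.
  U = {27, 28}: f^{-1}(U) = {43, 44, 45} ∈ τ_X ✓.
Found U = {27} with f^{-1}(U) = {43} not in τ_X. Therefore f is NOT continuous.


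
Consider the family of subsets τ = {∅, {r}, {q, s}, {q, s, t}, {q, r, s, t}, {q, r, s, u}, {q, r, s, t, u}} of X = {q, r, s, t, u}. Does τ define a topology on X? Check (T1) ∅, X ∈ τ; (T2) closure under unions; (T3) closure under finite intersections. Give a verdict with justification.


τ is NOT a topology on X.

Axiom (T1): ∅ ∈ τ? Yes; X ∈ τ? Yes.
Axiom (T2/T3): check pairwise unions and intersections of members of τ.
Counterexample for (T2): {r} ∪ {q, s} = {q, r, s} ∉ τ. Therefore τ is NOT a topology.


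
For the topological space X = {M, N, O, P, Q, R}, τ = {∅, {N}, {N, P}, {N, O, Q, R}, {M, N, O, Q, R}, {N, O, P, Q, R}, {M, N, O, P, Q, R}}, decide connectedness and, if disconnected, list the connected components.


(X, τ) is connected.

Find clopen sets (U ∈ τ with X ∖ U ∈ τ):
  U = ∅, X ∖ U = {M, N, O, P, Q, R} — both open, so U is clopen.
  U = {M, N, O, P, Q, R}, X ∖ U = ∅ — both open, so U is clopen.
Only trivial clopens (∅ and X) exist, so (X, τ) is connected.
Compute connected components by grouping points that agree on all clopens:
  component: {M, N, O, P, Q, R}


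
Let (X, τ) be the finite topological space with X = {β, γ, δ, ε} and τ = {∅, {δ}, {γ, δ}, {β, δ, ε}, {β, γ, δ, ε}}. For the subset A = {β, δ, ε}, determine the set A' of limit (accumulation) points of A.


A' = {β, γ, ε}

For each x ∈ X, list the open sets U ∈ τ with x ∈ U, then check whether U ∩ (A ∖ {x}) ≠ ∅ for every such U.
  x = β: opens ∋ x are {β, δ, ε}, {β, γ, δ, ε}; each meets A ∖ {β}, so x IS a limit point.
  x = γ: opens ∋ x are {γ, δ}, {β, γ, δ, ε}; each meets A ∖ {γ}, so x IS a limit point.
  x = δ: open {δ} ∋ x has {δ} ∩ (A ∖ {δ}) = ∅, so x is NOT a limit point.
  x = ε: opens ∋ x are {β, δ, ε}, {β, γ, δ, ε}; each meets A ∖ {ε}, so x IS a limit point.
Collecting: A' = {β, γ, ε}.


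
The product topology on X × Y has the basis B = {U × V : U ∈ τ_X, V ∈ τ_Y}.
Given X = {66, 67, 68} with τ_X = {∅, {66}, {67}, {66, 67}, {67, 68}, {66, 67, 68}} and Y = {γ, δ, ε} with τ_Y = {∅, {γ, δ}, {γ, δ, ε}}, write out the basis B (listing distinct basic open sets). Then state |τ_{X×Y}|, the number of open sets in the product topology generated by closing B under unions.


Basis B = {∅ × ∅, {66} × {γ, δ}, {67} × {γ, δ}, {66} × {γ, δ, ε}, {67} × {γ, δ, ε}, {66, 67} × {γ, δ}, {67, 68} × {γ, δ}, {66, 67} × {γ, δ, ε}, {66, 67, 68} × {γ, δ}, {67, 68} × {γ, δ, ε}, {66, 67, 68} × {γ, δ, ε}}; |τ_{X×Y}| = 18.

Enumerate products U × V with U ∈ τ_X, V ∈ τ_Y (deduplicated):
  ∅ × ∅ = {} (∅)
  {66} × {γ, δ} = {(66,γ), (66,δ)}
  {67} × {γ, δ} = {(67,γ), (67,δ)}
  {66} × {γ, δ, ε} = {(66,γ), (66,δ), (66,ε)}
  {67} × {γ, δ, ε} = {(67,γ), (67,δ), (67,ε)}
  {66, 67} × {γ, δ} = {(66,γ), (66,δ), (67,γ), (67,δ)}
  {67, 68} × {γ, δ} = {(67,γ), (67,δ), (68,γ), (68,δ)}
  {66, 67} × {γ, δ, ε} = {(66,γ), (66,δ), (66,ε), (67,γ), (67,δ), (67,ε)}
  {66, 67, 68} × {γ, δ} = {(66,γ), (66,δ), (67,γ), (67,δ), (68,γ), (68,δ)}
  {67, 68} × {γ, δ, ε} = {(67,γ), (67,δ), (67,ε), (68,γ), (68,δ), (68,ε)}
  {66, 67, 68} × {γ, δ, ε} = {(66,γ), (66,δ), (66,ε), (67,γ), (67,δ), (67,ε), (68,γ), (68,δ), (68,ε)}
These 11 distinct sets form the basis B.
Close under arbitrary unions to get τ_{X×Y}; counting gives |τ_{X×Y}| = 18.


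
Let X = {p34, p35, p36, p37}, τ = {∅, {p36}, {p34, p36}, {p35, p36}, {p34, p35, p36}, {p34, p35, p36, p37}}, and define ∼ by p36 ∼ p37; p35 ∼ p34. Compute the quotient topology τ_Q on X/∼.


X/∼ = {[p34=p35], [p36=p37]}; |τ_Q| = 2.

Equivalence classes: [p34=p35], [p36=p37].
Quotient map π: X → X/∼ sends p34 ↦ [p34=p35], p35 ↦ [p34=p35], p36 ↦ [p36=p37], p37 ↦ [p36=p37].
For each subset V ⊆ X/∼, compute π^{-1}(V) ⊆ X and check whether π^{-1}(V) ∈ τ. V is open in τ_Q iff π^{-1}(V) ∈ τ.
  V = {}: π^{-1}(V) = ∅ ∈ τ ✓.
  V = {[p34=p35]}: π^{-1}(V) = {p34, p35} ∉ τ ✗.
  V = {[p36=p37]}: π^{-1}(V) = {p36, p37} ∉ τ ✗.
  V = {[p34=p35], [p36=p37]}: π^{-1}(V) = {p34, p35, p36, p37} ∈ τ ✓.
Open sets in the quotient: τ_Q = {{}, {[p34=p35], [p36=p37]}} (2 elements).


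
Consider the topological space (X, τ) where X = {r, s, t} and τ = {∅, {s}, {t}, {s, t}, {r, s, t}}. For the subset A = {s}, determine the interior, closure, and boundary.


int(A) = {s}, cl(A) = {r, s}, ∂A = {r}.

Closed sets in (X, τ) are complements of opens:
  closed(X, τ) = {∅, {r}, {r, s}, {r, t}, {r, s, t}}.
int(A) = ⋃ {U ∈ τ : U ⊆ A}. Opens contained in A: ∅, {s}.
Taking the union of these: int(A) = {s}.
cl(A) = ⋂ {C closed : A ⊆ C}. Closed sets containing A: {r, s}, {r, s, t}.
Intersecting these: cl(A) = {r, s}.
∂A = cl(A) ∖ int(A) = {r, s} ∖ {s} = {r}.


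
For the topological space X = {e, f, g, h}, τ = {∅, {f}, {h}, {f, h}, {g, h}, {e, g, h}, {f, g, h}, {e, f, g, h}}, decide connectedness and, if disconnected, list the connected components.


(X, τ) is disconnected; components = [{f}, {e, g, h}].

Find clopen sets (U ∈ τ with X ∖ U ∈ τ):
  U = ∅, X ∖ U = {e, f, g, h} — both open, so U is clopen.
  U = {f}, X ∖ U = {e, g, h} — both open, so U is clopen.
  U = {e, g, h}, X ∖ U = {f} — both open, so U is clopen.
  U = {e, f, g, h}, X ∖ U = ∅ — both open, so U is clopen.
Nontrivial clopen(s) exist: e.g. {f}. So (X, τ) is disconnected.
Compute connected components by grouping points that agree on all clopens:
  component: {f}
  component: {e, g, h}


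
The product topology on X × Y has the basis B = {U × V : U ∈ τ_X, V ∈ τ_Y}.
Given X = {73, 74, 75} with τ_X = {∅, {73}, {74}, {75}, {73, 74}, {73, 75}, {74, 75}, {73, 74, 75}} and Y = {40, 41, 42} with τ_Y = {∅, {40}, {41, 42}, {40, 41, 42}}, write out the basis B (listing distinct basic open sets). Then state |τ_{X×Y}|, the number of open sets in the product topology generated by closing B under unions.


Basis B = {∅ × ∅, {73} × {40}, {74} × {40}, {75} × {40}, {73, 74} × {40}, {73, 75} × {40}, {73} × {41, 42}, {74, 75} × {40}, {74} × {41, 42}, {75} × {41, 42}, {73} × {40, 41, 42}, {73, 74, 75} × {40}, {74} × {40, 41, 42}, {75} × {40, 41, 42}, {73, 74} × {41, 42}, {73, 75} × {41, 42}, {74, 75} × {41, 42}, {73, 74} × {40, 41, 42}, {73, 75} × {40, 41, 42}, {73, 74, 75} × {41, 42}, {74, 75} × {40, 41, 42}, {73, 74, 75} × {40, 41, 42}}; |τ_{X×Y}| = 64.

Enumerate products U × V with U ∈ τ_X, V ∈ τ_Y (deduplicated):
  ∅ × ∅ = {} (∅)
  {73} × {40} = {(73,40)}
  {74} × {40} = {(74,40)}
  {75} × {40} = {(75,40)}
  {73, 74} × {40} = {(73,40), (74,40)}
  {73, 75} × {40} = {(73,40), (75,40)}
  {73} × {41, 42} = {(73,41), (73,42)}
  {74, 75} × {40} = {(74,40), (75,40)}
  {74} × {41, 42} = {(74,41), (74,42)}
  {75} × {41, 42} = {(75,41), (75,42)}
  {73} × {40, 41, 42} = {(73,40), (73,41), (73,42)}
  {73, 74, 75} × {40} = {(73,40), (74,40), (75,40)}
  {74} × {40, 41, 42} = {(74,40), (74,41), (74,42)}
  {75} × {40, 41, 42} = {(75,40), (75,41), (75,42)}
  {73, 74} × {41, 42} = {(73,41), (73,42), (74,41), (74,42)}
  {73, 75} × {41, 42} = {(73,41), (73,42), (75,41), (75,42)}
  {74, 75} × {41, 42} = {(74,41), (74,42), (75,41), (75,42)}
  {73, 74} × {40, 41, 42} = {(73,40), (73,41), (73,42), (74,40), (74,41), (74,42)}
  {73, 75} × {40, 41, 42} = {(73,40), (73,41), (73,42), (75,40), (75,41), (75,42)}
  {73, 74, 75} × {41, 42} = {(73,41), (73,42), (74,41), (74,42), (75,41), (75,42)}
  {74, 75} × {40, 41, 42} = {(74,40), (74,41), (74,42), (75,40), (75,41), (75,42)}
  {73, 74, 75} × {40, 41, 42} = {(73,40), (73,41), (73,42), (74,40), (74,41), (74,42), (75,40), (75,41), (75,42)}
These 22 distinct sets form the basis B.
Close under arbitrary unions to get τ_{X×Y}; counting gives |τ_{X×Y}| = 64.


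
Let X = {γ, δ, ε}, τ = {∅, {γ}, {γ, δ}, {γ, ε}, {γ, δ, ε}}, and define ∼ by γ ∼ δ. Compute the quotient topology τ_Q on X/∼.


X/∼ = {[γ=δ], [ε]}; |τ_Q| = 3.

Equivalence classes: [γ=δ], [ε].
Quotient map π: X → X/∼ sends γ ↦ [γ=δ], δ ↦ [γ=δ], ε ↦ [ε].
For each subset V ⊆ X/∼, compute π^{-1}(V) ⊆ X and check whether π^{-1}(V) ∈ τ. V is open in τ_Q iff π^{-1}(V) ∈ τ.
  V = {}: π^{-1}(V) = ∅ ∈ τ ✓.
  V = {[γ=δ]}: π^{-1}(V) = {γ, δ} ∈ τ ✓.
  V = {[ε]}: π^{-1}(V) = {ε} ∉ τ ✗.
  V = {[γ=δ], [ε]}: π^{-1}(V) = {γ, δ, ε} ∈ τ ✓.
Open sets in the quotient: τ_Q = {{}, {[γ=δ]}, {[γ=δ], [ε]}} (3 elements).


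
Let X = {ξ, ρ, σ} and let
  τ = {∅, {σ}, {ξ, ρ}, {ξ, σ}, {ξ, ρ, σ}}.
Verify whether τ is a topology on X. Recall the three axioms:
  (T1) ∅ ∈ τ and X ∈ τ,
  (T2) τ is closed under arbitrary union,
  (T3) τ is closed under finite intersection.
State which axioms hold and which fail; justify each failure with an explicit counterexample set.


τ is NOT a topology on X.

Axiom (T1): ∅ ∈ τ? Yes; X ∈ τ? Yes.
Axiom (T2/T3): check pairwise unions and intersections of members of τ.
Counterexample for (T3): {ξ, ρ} ∩ {ξ, σ} = {ξ} ∉ τ. Therefore τ is NOT a topology.


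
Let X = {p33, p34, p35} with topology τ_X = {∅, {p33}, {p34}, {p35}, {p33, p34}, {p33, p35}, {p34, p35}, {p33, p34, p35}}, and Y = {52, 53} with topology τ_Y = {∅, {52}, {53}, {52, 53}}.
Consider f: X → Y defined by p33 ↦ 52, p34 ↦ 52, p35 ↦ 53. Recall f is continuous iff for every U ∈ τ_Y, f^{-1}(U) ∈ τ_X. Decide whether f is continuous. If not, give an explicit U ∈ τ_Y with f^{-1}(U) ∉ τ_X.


f IS continuous.

Compute f^{-1}(U) for each U ∈ τ_Y:
  U = ∅: f^{-1}(U) = ∅ ∈ τ_X ✓.
  U = {52}: f^{-1}(U) = {p33, p34} ∈ τ_X ✓.
  U = {53}: f^{-1}(U) = {p35} ∈ τ_X ✓.
  U = {52, 53}: f^{-1}(U) = {p33, p34, p35} ∈ τ_X ✓.
Every preimage lies in τ_X, so f IS continuous.


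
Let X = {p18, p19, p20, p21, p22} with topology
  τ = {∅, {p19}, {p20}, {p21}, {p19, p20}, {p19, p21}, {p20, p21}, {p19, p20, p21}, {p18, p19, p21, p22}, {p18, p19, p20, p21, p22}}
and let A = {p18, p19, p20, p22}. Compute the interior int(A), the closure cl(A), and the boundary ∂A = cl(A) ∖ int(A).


int(A) = {p19, p20}, cl(A) = {p18, p19, p20, p22}, ∂A = {p18, p22}.

Closed sets in (X, τ) are complements of opens:
  closed(X, τ) = {∅, {p20}, {p18, p22}, {p18, p19, p22}, {p18, p20, p22}, {p18, p21, p22}, {p18, p19, p20, p22}, {p18, p19, p21, p22}, {p18, p20, p21, p22}, {p18, p19, p20, p21, p22}}.
int(A) = ⋃ {U ∈ τ : U ⊆ A}. Opens contained in A: ∅, {p19}, {p20}, {p19, p20}.
Taking the union of these: int(A) = {p19, p20}.
cl(A) = ⋂ {C closed : A ⊆ C}. Closed sets containing A: {p18, p19, p20, p22}, {p18, p19, p20, p21, p22}.
Intersecting these: cl(A) = {p18, p19, p20, p22}.
∂A = cl(A) ∖ int(A) = {p18, p19, p20, p22} ∖ {p19, p20} = {p18, p22}.
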